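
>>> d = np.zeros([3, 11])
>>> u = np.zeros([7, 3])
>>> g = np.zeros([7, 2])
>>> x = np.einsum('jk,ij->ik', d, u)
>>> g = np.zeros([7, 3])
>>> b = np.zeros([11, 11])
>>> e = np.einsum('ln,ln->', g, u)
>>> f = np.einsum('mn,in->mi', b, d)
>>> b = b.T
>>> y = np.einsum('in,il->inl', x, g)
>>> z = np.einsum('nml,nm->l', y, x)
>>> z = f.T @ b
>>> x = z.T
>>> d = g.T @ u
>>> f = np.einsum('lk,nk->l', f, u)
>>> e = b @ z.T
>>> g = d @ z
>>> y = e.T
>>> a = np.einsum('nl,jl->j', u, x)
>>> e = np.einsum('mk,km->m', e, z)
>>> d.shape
(3, 3)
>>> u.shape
(7, 3)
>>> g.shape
(3, 11)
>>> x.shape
(11, 3)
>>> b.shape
(11, 11)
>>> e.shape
(11,)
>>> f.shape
(11,)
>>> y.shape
(3, 11)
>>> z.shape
(3, 11)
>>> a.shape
(11,)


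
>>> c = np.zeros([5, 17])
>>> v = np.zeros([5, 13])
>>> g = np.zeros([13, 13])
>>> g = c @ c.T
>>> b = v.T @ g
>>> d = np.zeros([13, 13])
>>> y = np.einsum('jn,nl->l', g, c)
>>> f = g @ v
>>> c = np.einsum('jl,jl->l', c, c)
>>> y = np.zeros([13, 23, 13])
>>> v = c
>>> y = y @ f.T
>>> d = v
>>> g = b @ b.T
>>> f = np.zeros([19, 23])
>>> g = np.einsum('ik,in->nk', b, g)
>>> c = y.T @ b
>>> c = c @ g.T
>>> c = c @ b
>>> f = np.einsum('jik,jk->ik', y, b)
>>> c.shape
(5, 23, 5)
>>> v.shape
(17,)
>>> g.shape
(13, 5)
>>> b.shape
(13, 5)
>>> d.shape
(17,)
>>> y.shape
(13, 23, 5)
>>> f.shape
(23, 5)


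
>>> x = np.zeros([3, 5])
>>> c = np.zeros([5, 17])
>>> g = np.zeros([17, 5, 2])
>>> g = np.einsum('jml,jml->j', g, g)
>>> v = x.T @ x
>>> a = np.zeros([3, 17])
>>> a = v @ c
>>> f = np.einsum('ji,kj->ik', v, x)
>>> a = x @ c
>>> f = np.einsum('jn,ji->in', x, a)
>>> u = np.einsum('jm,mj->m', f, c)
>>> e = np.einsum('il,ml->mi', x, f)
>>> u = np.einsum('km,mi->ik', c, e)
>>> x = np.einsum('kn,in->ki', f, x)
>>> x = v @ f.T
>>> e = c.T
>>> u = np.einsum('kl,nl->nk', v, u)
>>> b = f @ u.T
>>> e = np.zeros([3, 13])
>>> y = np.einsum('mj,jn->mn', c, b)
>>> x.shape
(5, 17)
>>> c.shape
(5, 17)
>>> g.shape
(17,)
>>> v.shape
(5, 5)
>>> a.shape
(3, 17)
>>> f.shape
(17, 5)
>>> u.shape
(3, 5)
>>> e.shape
(3, 13)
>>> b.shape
(17, 3)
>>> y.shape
(5, 3)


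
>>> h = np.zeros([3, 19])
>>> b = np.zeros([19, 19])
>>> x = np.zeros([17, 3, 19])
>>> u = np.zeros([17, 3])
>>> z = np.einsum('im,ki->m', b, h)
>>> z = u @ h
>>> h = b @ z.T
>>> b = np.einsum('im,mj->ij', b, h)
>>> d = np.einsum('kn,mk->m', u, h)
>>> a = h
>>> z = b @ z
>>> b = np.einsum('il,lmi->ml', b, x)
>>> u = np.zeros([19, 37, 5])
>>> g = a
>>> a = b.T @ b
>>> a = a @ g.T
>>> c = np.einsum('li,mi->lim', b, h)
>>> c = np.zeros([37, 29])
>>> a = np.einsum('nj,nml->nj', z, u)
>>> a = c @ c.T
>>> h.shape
(19, 17)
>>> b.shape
(3, 17)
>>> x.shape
(17, 3, 19)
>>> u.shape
(19, 37, 5)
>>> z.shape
(19, 19)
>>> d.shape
(19,)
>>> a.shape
(37, 37)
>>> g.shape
(19, 17)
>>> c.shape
(37, 29)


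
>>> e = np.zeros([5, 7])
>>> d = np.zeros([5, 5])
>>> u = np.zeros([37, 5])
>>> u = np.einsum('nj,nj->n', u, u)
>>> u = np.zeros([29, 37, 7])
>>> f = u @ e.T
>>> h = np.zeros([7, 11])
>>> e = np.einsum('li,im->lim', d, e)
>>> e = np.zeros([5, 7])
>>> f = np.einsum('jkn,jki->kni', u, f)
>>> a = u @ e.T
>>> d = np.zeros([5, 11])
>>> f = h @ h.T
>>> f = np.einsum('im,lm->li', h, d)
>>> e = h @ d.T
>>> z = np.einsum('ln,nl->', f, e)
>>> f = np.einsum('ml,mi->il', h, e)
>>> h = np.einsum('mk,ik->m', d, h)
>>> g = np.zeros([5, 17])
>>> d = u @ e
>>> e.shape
(7, 5)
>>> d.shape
(29, 37, 5)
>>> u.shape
(29, 37, 7)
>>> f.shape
(5, 11)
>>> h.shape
(5,)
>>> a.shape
(29, 37, 5)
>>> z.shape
()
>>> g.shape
(5, 17)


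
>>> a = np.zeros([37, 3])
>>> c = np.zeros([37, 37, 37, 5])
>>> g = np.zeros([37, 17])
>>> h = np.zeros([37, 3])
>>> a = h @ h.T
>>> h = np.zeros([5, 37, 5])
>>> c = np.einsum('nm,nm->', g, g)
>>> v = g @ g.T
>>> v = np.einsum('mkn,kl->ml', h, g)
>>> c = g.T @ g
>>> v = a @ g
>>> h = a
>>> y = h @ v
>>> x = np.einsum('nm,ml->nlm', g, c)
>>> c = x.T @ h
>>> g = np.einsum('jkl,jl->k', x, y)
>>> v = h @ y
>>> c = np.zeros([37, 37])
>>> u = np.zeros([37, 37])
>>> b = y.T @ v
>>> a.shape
(37, 37)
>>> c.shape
(37, 37)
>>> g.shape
(17,)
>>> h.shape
(37, 37)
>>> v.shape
(37, 17)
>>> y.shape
(37, 17)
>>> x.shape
(37, 17, 17)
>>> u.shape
(37, 37)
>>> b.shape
(17, 17)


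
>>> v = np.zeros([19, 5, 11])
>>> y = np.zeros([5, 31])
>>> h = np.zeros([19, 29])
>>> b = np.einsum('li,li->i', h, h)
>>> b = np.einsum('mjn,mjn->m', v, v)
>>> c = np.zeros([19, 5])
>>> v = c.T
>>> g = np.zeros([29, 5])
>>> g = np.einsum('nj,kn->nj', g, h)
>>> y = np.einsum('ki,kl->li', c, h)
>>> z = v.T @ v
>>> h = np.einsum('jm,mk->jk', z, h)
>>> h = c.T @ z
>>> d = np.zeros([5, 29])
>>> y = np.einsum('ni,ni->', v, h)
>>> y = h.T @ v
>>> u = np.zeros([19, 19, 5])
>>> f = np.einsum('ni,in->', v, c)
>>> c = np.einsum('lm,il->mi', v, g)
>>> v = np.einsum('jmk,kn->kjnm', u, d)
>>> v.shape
(5, 19, 29, 19)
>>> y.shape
(19, 19)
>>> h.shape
(5, 19)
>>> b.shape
(19,)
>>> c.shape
(19, 29)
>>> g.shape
(29, 5)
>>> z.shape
(19, 19)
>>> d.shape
(5, 29)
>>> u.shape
(19, 19, 5)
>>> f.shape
()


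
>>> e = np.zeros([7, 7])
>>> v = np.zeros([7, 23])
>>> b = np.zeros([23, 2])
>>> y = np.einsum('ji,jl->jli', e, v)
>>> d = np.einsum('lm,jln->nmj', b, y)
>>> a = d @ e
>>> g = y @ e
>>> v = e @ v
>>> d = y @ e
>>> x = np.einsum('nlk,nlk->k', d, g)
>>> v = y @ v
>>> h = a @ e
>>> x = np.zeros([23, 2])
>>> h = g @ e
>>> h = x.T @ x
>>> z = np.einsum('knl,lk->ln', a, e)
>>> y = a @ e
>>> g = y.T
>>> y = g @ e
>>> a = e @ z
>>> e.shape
(7, 7)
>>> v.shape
(7, 23, 23)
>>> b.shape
(23, 2)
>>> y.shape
(7, 2, 7)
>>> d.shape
(7, 23, 7)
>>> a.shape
(7, 2)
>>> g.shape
(7, 2, 7)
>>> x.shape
(23, 2)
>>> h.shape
(2, 2)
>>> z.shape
(7, 2)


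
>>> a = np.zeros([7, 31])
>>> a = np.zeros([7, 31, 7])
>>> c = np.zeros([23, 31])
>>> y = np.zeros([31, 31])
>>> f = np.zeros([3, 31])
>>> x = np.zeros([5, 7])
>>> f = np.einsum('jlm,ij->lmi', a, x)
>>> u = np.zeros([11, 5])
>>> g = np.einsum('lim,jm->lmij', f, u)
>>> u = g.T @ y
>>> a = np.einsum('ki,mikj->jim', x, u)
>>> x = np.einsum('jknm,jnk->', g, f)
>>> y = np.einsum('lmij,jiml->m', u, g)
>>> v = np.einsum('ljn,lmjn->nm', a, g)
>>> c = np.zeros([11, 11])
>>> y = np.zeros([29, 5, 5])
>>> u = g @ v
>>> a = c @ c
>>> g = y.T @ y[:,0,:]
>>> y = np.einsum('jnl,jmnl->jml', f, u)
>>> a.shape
(11, 11)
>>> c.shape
(11, 11)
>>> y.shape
(31, 5, 5)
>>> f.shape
(31, 7, 5)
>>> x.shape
()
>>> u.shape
(31, 5, 7, 5)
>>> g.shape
(5, 5, 5)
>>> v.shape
(11, 5)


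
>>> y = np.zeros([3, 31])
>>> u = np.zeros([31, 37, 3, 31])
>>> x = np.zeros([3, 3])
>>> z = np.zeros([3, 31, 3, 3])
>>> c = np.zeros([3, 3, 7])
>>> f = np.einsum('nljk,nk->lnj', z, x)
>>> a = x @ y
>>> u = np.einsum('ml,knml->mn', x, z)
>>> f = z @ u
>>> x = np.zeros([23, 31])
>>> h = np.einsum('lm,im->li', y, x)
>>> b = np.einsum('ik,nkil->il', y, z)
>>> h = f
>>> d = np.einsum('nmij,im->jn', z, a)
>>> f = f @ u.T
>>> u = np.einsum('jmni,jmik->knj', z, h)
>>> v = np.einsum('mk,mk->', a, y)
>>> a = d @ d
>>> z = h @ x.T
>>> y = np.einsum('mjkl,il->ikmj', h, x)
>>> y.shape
(23, 3, 3, 31)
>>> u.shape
(31, 3, 3)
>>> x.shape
(23, 31)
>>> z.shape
(3, 31, 3, 23)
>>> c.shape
(3, 3, 7)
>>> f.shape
(3, 31, 3, 3)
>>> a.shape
(3, 3)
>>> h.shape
(3, 31, 3, 31)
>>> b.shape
(3, 3)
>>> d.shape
(3, 3)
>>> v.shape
()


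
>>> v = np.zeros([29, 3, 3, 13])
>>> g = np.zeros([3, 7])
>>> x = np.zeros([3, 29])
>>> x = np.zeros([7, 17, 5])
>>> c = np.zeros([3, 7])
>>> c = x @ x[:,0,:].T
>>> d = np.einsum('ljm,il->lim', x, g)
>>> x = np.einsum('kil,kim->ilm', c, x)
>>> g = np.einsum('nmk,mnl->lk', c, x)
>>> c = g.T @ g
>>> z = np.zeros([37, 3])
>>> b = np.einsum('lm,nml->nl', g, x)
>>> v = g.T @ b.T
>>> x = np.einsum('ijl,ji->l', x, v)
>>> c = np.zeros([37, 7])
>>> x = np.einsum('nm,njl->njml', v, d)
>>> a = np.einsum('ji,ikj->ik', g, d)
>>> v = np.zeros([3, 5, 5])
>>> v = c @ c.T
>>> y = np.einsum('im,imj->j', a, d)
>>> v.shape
(37, 37)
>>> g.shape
(5, 7)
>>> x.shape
(7, 3, 17, 5)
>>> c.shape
(37, 7)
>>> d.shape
(7, 3, 5)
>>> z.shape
(37, 3)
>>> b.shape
(17, 5)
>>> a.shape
(7, 3)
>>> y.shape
(5,)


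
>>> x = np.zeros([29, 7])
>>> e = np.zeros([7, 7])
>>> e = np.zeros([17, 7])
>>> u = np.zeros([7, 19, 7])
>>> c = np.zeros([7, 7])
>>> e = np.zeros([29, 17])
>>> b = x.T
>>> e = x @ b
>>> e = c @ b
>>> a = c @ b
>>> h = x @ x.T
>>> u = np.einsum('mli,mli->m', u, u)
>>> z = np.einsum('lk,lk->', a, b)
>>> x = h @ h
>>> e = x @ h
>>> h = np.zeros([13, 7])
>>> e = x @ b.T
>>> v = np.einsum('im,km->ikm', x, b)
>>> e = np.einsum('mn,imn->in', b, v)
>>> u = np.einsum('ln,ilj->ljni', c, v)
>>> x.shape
(29, 29)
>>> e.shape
(29, 29)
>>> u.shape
(7, 29, 7, 29)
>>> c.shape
(7, 7)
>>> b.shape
(7, 29)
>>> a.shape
(7, 29)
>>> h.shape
(13, 7)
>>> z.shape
()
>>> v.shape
(29, 7, 29)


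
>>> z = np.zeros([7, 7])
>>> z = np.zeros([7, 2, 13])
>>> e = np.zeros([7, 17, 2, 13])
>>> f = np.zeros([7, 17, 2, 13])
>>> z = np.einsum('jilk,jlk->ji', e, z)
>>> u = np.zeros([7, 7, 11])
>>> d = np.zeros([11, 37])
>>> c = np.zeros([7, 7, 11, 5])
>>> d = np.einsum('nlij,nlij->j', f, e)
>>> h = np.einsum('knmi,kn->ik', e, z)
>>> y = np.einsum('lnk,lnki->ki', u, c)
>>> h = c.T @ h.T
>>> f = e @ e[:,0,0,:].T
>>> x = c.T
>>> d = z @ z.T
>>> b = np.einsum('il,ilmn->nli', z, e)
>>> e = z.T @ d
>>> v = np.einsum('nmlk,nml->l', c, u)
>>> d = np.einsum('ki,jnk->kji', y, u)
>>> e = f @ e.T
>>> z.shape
(7, 17)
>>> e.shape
(7, 17, 2, 17)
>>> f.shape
(7, 17, 2, 7)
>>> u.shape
(7, 7, 11)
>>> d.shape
(11, 7, 5)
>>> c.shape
(7, 7, 11, 5)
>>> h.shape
(5, 11, 7, 13)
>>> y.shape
(11, 5)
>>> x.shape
(5, 11, 7, 7)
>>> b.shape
(13, 17, 7)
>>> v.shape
(11,)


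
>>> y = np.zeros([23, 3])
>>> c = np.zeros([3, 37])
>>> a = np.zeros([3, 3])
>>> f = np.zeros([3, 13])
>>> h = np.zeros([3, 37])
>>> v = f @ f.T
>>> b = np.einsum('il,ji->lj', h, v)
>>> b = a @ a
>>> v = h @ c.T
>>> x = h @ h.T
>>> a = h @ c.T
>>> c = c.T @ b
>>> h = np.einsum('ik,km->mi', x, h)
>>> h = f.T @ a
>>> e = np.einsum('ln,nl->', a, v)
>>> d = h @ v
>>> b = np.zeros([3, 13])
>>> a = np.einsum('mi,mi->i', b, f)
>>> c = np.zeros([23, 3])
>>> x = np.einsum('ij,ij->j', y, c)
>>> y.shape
(23, 3)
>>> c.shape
(23, 3)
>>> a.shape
(13,)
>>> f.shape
(3, 13)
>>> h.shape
(13, 3)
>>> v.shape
(3, 3)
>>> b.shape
(3, 13)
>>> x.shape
(3,)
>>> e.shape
()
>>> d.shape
(13, 3)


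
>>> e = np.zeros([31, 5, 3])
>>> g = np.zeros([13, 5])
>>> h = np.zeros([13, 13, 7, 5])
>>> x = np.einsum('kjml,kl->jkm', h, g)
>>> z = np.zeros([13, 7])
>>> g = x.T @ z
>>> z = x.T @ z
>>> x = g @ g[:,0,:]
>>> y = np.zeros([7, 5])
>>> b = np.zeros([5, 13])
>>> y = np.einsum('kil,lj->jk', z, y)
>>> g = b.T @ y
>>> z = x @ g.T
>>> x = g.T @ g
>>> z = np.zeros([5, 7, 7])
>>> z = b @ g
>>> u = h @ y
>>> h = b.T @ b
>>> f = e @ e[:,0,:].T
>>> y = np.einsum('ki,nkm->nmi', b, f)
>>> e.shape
(31, 5, 3)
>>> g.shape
(13, 7)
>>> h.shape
(13, 13)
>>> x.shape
(7, 7)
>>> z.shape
(5, 7)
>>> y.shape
(31, 31, 13)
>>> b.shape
(5, 13)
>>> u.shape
(13, 13, 7, 7)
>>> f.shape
(31, 5, 31)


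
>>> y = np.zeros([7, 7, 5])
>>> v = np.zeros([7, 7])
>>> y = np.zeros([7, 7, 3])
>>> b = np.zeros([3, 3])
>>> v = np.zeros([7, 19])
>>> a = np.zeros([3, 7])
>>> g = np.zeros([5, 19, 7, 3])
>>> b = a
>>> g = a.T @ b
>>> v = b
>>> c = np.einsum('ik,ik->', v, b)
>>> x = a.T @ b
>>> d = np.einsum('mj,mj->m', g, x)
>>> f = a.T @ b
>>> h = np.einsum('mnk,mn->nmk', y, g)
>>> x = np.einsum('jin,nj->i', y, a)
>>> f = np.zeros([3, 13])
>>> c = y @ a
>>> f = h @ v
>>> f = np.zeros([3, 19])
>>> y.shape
(7, 7, 3)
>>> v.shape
(3, 7)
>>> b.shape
(3, 7)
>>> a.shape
(3, 7)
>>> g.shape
(7, 7)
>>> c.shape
(7, 7, 7)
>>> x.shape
(7,)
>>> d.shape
(7,)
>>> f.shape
(3, 19)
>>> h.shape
(7, 7, 3)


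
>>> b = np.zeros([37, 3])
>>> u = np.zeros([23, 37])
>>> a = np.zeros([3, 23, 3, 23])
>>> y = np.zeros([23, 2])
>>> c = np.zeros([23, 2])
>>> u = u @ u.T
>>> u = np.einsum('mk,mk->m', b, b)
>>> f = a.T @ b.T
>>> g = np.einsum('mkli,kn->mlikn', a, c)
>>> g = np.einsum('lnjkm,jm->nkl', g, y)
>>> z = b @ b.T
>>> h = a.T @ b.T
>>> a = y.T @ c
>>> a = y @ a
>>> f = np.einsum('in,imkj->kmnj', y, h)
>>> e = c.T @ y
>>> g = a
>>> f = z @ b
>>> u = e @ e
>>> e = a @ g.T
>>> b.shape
(37, 3)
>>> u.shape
(2, 2)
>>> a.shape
(23, 2)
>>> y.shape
(23, 2)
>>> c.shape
(23, 2)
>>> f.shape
(37, 3)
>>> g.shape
(23, 2)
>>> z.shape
(37, 37)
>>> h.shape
(23, 3, 23, 37)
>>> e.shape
(23, 23)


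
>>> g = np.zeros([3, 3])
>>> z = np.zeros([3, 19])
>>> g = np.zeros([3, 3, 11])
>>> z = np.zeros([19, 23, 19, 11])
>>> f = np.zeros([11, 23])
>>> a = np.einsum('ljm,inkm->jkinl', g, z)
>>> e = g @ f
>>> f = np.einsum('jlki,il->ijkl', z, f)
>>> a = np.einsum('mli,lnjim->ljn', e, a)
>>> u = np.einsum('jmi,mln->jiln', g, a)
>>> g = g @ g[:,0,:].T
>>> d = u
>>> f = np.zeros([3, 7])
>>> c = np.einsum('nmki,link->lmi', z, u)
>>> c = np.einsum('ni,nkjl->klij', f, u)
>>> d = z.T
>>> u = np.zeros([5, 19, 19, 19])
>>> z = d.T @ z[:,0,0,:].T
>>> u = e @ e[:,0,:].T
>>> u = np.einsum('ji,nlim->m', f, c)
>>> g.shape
(3, 3, 3)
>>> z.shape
(19, 23, 19, 19)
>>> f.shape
(3, 7)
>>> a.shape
(3, 19, 19)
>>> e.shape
(3, 3, 23)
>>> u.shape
(19,)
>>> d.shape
(11, 19, 23, 19)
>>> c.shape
(11, 19, 7, 19)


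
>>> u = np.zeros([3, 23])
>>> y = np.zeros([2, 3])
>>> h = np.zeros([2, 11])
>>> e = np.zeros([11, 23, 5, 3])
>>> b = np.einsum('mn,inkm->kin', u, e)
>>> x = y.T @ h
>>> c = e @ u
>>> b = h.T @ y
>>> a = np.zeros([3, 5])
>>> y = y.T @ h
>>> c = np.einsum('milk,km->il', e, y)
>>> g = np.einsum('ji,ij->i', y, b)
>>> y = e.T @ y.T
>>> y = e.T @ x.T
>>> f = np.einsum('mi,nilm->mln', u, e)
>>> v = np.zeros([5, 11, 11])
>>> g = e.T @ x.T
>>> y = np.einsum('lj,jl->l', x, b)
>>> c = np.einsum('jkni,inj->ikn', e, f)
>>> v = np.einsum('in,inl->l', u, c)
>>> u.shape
(3, 23)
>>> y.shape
(3,)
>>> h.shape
(2, 11)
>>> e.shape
(11, 23, 5, 3)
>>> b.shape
(11, 3)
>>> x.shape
(3, 11)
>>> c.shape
(3, 23, 5)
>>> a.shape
(3, 5)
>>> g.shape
(3, 5, 23, 3)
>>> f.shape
(3, 5, 11)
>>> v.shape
(5,)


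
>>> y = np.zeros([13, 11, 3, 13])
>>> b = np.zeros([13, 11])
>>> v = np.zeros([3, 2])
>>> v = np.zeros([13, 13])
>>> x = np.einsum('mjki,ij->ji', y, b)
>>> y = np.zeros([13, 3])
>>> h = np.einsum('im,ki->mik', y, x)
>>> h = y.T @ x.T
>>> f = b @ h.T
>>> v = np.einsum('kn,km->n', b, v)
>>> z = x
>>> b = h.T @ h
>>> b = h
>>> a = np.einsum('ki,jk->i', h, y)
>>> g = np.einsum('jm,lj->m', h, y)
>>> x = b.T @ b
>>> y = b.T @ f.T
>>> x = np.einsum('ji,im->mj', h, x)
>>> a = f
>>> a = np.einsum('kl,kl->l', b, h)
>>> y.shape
(11, 13)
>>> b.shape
(3, 11)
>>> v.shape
(11,)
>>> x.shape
(11, 3)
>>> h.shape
(3, 11)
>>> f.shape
(13, 3)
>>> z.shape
(11, 13)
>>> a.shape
(11,)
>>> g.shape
(11,)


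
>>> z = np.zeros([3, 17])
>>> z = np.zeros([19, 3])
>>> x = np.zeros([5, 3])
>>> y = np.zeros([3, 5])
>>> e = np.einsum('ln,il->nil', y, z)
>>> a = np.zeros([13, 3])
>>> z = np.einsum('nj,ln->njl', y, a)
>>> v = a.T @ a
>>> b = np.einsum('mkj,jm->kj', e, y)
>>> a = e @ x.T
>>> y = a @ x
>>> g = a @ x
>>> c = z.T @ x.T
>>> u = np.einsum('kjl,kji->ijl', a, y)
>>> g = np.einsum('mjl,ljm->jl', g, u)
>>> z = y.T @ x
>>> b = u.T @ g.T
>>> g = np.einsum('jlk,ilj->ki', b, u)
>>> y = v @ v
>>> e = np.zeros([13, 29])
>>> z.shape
(3, 19, 3)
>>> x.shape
(5, 3)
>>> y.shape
(3, 3)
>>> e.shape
(13, 29)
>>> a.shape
(5, 19, 5)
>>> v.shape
(3, 3)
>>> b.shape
(5, 19, 19)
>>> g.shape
(19, 3)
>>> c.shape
(13, 5, 5)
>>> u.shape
(3, 19, 5)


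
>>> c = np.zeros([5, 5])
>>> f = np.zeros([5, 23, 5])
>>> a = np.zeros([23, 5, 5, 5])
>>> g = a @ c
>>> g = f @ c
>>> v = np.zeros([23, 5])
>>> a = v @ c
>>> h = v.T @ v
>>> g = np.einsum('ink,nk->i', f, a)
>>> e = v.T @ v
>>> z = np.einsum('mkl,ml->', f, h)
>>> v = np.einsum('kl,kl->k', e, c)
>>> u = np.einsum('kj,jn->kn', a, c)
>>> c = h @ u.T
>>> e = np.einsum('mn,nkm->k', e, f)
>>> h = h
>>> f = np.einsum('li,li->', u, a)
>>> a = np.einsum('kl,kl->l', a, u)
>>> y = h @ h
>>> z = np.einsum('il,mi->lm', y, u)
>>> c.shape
(5, 23)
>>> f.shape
()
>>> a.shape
(5,)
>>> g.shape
(5,)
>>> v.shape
(5,)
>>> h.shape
(5, 5)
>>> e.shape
(23,)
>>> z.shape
(5, 23)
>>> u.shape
(23, 5)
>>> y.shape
(5, 5)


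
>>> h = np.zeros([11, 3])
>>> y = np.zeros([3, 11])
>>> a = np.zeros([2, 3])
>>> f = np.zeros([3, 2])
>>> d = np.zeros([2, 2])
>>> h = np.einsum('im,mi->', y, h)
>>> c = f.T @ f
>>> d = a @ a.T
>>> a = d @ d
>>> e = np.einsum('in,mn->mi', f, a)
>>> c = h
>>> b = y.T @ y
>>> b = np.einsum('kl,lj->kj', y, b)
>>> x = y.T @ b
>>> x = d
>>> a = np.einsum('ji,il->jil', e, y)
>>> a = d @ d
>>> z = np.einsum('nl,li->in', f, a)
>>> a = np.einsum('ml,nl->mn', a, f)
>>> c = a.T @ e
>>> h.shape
()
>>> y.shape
(3, 11)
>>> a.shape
(2, 3)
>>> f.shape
(3, 2)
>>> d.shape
(2, 2)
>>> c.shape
(3, 3)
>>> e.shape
(2, 3)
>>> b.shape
(3, 11)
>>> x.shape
(2, 2)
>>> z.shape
(2, 3)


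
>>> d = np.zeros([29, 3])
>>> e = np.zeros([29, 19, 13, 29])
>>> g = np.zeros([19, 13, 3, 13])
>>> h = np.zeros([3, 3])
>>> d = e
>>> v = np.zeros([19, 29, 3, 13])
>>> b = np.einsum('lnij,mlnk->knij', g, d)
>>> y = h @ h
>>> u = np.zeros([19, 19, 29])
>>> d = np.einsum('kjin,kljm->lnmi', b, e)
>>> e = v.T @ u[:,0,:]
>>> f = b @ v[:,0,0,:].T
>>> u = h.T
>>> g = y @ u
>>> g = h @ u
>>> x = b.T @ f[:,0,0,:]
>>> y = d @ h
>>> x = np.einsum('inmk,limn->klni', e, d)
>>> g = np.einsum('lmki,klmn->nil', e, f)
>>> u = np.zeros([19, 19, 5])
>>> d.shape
(19, 13, 29, 3)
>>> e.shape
(13, 3, 29, 29)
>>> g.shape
(19, 29, 13)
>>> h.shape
(3, 3)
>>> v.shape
(19, 29, 3, 13)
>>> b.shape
(29, 13, 3, 13)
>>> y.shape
(19, 13, 29, 3)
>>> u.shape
(19, 19, 5)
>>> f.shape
(29, 13, 3, 19)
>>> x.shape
(29, 19, 3, 13)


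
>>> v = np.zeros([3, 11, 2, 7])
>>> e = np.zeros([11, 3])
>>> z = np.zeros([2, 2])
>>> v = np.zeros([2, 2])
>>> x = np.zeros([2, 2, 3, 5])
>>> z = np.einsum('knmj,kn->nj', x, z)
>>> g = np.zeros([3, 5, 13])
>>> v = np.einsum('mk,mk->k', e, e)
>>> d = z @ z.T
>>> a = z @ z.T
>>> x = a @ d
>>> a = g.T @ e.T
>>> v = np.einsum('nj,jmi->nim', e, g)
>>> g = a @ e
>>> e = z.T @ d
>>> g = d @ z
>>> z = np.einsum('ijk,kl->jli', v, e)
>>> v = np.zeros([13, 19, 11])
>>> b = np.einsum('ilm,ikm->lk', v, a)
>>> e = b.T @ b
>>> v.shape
(13, 19, 11)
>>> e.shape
(5, 5)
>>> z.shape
(13, 2, 11)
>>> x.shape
(2, 2)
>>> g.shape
(2, 5)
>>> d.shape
(2, 2)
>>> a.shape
(13, 5, 11)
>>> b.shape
(19, 5)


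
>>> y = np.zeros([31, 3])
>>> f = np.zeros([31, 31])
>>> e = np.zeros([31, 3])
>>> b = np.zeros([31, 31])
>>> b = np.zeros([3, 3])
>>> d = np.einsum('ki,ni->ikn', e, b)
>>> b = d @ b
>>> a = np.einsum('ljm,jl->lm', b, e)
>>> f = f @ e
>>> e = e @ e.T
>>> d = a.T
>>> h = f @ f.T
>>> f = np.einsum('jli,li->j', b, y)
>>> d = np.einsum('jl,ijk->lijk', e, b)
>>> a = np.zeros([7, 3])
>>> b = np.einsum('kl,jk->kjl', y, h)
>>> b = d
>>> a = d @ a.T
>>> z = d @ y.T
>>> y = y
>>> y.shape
(31, 3)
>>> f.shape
(3,)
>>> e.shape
(31, 31)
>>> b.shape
(31, 3, 31, 3)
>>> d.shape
(31, 3, 31, 3)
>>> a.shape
(31, 3, 31, 7)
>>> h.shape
(31, 31)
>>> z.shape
(31, 3, 31, 31)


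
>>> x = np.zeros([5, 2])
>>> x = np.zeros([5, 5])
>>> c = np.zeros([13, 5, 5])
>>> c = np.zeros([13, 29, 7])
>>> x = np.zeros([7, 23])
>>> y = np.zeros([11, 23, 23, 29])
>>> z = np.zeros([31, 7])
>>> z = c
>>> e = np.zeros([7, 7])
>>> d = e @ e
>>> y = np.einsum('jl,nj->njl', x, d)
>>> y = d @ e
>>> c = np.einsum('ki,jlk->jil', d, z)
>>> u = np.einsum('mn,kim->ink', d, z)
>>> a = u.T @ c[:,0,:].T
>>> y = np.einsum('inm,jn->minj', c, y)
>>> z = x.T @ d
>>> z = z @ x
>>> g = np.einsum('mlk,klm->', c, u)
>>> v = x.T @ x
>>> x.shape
(7, 23)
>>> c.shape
(13, 7, 29)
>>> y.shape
(29, 13, 7, 7)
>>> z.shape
(23, 23)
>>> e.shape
(7, 7)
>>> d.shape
(7, 7)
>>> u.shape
(29, 7, 13)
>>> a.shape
(13, 7, 13)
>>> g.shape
()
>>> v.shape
(23, 23)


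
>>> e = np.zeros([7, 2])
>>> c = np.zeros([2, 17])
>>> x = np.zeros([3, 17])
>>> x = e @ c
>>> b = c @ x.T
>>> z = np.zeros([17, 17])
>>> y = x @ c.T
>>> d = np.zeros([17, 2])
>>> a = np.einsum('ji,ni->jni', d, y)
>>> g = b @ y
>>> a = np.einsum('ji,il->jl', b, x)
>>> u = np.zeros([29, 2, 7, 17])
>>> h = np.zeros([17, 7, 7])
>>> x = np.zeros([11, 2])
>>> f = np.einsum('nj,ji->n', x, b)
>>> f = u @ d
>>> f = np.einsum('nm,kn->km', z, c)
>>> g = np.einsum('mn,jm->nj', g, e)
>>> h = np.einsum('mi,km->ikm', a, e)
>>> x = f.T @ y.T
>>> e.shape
(7, 2)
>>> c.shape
(2, 17)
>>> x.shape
(17, 7)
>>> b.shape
(2, 7)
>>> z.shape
(17, 17)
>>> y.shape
(7, 2)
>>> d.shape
(17, 2)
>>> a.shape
(2, 17)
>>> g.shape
(2, 7)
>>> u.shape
(29, 2, 7, 17)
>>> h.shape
(17, 7, 2)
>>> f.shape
(2, 17)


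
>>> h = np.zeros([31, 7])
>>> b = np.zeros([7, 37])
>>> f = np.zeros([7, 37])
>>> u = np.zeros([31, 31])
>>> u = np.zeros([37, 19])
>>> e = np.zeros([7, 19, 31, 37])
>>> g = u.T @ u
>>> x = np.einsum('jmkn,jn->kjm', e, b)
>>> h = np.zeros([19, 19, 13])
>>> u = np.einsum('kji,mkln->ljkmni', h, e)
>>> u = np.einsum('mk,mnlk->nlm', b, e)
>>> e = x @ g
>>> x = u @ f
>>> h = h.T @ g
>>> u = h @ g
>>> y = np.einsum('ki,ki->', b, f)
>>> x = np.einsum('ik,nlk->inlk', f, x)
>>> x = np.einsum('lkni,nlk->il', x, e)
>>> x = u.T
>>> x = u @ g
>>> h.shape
(13, 19, 19)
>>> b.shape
(7, 37)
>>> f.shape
(7, 37)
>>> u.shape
(13, 19, 19)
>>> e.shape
(31, 7, 19)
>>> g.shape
(19, 19)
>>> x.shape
(13, 19, 19)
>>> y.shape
()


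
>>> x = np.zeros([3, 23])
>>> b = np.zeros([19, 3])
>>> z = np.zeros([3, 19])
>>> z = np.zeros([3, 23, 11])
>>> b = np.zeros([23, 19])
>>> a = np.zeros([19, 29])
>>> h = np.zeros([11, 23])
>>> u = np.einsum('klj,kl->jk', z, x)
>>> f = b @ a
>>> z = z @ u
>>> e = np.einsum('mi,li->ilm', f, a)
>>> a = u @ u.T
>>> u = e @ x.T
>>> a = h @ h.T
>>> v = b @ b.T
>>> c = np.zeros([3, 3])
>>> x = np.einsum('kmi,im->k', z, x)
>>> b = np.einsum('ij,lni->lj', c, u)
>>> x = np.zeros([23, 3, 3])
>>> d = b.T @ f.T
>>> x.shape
(23, 3, 3)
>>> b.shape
(29, 3)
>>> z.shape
(3, 23, 3)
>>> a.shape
(11, 11)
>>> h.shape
(11, 23)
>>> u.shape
(29, 19, 3)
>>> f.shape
(23, 29)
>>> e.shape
(29, 19, 23)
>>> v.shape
(23, 23)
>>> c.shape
(3, 3)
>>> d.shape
(3, 23)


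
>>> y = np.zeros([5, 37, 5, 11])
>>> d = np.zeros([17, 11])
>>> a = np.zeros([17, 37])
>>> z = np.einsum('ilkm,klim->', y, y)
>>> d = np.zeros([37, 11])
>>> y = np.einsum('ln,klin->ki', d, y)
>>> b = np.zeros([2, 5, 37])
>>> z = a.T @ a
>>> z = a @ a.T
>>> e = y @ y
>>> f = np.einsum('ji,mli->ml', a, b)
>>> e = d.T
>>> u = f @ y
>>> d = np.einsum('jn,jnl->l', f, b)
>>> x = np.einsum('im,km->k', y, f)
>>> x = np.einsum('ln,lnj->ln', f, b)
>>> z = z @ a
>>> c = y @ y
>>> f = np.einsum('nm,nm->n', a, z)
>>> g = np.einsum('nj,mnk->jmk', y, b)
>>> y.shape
(5, 5)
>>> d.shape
(37,)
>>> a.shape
(17, 37)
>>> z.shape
(17, 37)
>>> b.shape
(2, 5, 37)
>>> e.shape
(11, 37)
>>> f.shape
(17,)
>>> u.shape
(2, 5)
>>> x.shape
(2, 5)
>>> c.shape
(5, 5)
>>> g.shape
(5, 2, 37)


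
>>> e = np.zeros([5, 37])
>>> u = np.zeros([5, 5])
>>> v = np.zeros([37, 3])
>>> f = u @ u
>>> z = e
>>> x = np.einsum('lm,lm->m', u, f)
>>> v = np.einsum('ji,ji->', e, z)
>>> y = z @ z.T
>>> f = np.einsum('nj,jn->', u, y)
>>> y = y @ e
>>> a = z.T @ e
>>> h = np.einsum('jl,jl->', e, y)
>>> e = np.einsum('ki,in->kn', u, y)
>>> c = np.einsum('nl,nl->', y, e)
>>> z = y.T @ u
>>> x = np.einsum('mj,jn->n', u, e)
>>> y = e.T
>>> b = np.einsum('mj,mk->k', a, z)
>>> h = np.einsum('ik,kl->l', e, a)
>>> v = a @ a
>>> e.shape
(5, 37)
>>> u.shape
(5, 5)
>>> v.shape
(37, 37)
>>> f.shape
()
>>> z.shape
(37, 5)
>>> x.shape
(37,)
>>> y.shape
(37, 5)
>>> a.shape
(37, 37)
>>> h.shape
(37,)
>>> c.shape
()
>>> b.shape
(5,)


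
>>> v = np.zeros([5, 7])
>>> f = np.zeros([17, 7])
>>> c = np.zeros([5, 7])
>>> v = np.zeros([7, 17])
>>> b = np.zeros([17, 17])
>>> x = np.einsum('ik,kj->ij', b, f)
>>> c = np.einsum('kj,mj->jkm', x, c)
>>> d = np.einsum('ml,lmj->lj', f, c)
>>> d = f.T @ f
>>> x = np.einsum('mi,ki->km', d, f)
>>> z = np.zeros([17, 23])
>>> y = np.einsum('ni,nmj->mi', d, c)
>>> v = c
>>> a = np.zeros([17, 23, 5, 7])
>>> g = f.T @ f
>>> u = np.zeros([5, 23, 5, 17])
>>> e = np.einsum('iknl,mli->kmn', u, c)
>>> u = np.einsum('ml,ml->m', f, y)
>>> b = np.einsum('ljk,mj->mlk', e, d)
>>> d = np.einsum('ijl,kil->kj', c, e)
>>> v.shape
(7, 17, 5)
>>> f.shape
(17, 7)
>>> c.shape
(7, 17, 5)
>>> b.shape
(7, 23, 5)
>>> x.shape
(17, 7)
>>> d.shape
(23, 17)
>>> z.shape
(17, 23)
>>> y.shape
(17, 7)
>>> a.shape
(17, 23, 5, 7)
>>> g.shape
(7, 7)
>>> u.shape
(17,)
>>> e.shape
(23, 7, 5)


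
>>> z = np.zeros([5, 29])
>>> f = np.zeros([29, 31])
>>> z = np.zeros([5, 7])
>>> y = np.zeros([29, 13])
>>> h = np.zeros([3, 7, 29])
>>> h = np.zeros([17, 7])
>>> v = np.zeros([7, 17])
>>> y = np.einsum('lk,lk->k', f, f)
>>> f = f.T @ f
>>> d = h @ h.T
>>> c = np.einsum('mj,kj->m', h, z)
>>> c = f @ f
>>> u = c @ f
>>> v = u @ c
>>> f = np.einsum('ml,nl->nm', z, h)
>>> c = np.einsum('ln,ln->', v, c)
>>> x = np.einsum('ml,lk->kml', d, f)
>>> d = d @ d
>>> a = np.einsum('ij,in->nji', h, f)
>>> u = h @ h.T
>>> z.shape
(5, 7)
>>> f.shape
(17, 5)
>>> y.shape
(31,)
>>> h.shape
(17, 7)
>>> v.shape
(31, 31)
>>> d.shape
(17, 17)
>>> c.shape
()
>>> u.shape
(17, 17)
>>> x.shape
(5, 17, 17)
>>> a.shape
(5, 7, 17)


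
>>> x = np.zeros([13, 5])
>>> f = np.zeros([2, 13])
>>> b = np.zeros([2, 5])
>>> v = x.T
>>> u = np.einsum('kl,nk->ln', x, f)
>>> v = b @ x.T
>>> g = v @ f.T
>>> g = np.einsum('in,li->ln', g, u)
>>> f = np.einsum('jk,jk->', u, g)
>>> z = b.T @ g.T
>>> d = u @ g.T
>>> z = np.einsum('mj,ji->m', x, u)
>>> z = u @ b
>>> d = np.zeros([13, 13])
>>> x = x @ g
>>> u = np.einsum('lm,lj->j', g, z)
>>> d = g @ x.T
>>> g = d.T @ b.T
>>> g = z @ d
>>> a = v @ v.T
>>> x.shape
(13, 2)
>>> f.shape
()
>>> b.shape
(2, 5)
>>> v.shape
(2, 13)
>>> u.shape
(5,)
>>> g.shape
(5, 13)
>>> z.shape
(5, 5)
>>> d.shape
(5, 13)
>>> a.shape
(2, 2)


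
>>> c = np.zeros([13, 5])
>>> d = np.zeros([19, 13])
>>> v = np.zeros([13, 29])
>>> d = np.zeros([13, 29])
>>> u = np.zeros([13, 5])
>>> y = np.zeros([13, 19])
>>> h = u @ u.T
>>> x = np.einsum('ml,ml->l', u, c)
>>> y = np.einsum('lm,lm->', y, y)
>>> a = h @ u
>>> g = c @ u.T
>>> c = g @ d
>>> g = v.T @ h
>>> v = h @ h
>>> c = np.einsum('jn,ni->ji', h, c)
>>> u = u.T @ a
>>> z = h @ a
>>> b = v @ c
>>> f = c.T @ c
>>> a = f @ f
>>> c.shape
(13, 29)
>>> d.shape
(13, 29)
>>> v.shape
(13, 13)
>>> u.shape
(5, 5)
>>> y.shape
()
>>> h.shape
(13, 13)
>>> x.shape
(5,)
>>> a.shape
(29, 29)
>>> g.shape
(29, 13)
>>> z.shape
(13, 5)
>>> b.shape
(13, 29)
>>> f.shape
(29, 29)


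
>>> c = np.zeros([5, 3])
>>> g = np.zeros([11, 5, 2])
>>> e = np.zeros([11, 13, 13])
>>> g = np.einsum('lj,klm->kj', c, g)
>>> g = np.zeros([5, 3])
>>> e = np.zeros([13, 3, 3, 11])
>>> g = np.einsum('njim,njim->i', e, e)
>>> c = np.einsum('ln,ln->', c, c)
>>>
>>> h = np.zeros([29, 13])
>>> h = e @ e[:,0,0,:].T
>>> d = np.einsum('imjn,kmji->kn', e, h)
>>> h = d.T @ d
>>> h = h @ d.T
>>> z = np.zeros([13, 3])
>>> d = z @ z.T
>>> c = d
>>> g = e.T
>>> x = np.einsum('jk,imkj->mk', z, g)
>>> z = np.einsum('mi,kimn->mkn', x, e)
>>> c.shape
(13, 13)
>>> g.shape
(11, 3, 3, 13)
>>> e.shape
(13, 3, 3, 11)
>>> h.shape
(11, 13)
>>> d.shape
(13, 13)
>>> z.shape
(3, 13, 11)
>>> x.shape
(3, 3)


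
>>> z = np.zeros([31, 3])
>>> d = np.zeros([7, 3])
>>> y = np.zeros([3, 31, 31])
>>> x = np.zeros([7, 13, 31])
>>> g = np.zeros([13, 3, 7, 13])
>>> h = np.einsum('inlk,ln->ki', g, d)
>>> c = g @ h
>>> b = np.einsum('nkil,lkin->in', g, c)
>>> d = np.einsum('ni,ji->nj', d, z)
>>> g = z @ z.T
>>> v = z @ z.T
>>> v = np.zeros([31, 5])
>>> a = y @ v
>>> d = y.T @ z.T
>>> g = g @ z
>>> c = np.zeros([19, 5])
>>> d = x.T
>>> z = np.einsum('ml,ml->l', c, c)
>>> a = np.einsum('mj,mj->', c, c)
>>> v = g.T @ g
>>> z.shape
(5,)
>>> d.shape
(31, 13, 7)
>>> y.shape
(3, 31, 31)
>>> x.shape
(7, 13, 31)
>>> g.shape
(31, 3)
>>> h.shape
(13, 13)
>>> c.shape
(19, 5)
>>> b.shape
(7, 13)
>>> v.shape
(3, 3)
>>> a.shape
()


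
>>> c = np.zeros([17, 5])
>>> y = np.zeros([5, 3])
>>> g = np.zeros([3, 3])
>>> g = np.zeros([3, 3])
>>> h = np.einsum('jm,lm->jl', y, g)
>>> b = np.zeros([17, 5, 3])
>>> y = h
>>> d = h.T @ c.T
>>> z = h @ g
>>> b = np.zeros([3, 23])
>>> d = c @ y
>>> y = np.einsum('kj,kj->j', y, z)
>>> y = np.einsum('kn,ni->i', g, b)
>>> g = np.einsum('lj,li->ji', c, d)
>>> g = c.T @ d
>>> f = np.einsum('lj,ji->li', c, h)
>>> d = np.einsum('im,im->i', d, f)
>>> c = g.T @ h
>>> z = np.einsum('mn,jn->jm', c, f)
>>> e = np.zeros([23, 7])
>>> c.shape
(3, 3)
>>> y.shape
(23,)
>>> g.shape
(5, 3)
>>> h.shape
(5, 3)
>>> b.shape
(3, 23)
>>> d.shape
(17,)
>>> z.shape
(17, 3)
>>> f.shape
(17, 3)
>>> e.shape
(23, 7)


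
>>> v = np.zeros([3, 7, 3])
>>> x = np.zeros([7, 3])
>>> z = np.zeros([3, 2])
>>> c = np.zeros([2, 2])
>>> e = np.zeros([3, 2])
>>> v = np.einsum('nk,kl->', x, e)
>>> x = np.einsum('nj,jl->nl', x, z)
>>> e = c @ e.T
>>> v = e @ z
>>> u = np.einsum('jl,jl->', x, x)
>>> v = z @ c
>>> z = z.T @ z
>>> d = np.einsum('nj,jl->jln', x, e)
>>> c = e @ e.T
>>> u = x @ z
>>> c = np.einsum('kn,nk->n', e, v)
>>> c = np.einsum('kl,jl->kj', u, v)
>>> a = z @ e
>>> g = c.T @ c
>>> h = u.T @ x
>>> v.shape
(3, 2)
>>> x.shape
(7, 2)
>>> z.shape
(2, 2)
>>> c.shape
(7, 3)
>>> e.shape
(2, 3)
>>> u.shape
(7, 2)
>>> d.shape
(2, 3, 7)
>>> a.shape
(2, 3)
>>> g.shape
(3, 3)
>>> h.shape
(2, 2)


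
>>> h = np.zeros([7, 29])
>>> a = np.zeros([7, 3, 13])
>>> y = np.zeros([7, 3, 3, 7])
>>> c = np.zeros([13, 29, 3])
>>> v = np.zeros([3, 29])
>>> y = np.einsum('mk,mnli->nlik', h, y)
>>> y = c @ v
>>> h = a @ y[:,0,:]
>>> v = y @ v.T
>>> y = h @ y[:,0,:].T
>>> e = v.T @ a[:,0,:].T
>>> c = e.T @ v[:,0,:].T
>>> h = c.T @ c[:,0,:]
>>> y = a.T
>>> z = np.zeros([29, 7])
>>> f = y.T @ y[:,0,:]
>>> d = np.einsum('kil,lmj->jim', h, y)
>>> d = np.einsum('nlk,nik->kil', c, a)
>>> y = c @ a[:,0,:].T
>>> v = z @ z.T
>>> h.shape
(13, 29, 13)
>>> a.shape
(7, 3, 13)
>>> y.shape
(7, 29, 7)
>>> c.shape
(7, 29, 13)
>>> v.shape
(29, 29)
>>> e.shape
(3, 29, 7)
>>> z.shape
(29, 7)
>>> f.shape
(7, 3, 7)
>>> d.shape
(13, 3, 29)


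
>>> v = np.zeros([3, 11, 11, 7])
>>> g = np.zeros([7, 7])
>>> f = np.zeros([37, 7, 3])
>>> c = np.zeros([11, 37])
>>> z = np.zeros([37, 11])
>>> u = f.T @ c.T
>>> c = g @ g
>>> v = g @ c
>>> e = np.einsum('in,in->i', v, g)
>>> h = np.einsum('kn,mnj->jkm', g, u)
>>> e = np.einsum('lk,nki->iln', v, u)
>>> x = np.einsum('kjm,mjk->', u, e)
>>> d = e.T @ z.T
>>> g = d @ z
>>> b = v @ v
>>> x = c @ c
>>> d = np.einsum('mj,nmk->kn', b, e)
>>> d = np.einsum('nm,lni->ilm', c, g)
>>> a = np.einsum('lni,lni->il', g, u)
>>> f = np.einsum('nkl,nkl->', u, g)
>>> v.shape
(7, 7)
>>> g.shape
(3, 7, 11)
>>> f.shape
()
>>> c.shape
(7, 7)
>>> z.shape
(37, 11)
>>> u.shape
(3, 7, 11)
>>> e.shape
(11, 7, 3)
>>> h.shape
(11, 7, 3)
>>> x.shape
(7, 7)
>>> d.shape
(11, 3, 7)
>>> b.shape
(7, 7)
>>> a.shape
(11, 3)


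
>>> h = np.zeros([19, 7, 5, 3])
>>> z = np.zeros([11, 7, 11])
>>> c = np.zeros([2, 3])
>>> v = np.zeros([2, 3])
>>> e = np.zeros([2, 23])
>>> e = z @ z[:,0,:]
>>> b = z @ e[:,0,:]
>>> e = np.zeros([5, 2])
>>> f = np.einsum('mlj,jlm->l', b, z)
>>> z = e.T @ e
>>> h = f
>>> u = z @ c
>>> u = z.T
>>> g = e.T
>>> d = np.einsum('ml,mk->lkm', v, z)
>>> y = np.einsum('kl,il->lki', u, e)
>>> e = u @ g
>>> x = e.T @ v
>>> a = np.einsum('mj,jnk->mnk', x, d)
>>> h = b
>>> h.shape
(11, 7, 11)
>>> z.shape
(2, 2)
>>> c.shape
(2, 3)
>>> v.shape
(2, 3)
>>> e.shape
(2, 5)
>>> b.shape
(11, 7, 11)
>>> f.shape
(7,)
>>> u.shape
(2, 2)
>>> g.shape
(2, 5)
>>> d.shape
(3, 2, 2)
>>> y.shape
(2, 2, 5)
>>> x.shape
(5, 3)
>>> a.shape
(5, 2, 2)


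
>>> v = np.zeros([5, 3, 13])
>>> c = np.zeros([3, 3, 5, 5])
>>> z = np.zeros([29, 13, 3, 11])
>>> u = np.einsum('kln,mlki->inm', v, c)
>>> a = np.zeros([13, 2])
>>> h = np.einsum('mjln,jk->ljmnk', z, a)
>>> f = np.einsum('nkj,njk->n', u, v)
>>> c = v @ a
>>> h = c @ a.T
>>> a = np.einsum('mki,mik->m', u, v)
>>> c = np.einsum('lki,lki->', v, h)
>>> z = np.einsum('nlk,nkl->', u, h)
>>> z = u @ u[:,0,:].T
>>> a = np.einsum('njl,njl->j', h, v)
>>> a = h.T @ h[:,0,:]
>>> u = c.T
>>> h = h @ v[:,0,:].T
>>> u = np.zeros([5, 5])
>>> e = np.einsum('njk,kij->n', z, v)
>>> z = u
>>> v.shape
(5, 3, 13)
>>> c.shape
()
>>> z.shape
(5, 5)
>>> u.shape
(5, 5)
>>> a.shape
(13, 3, 13)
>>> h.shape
(5, 3, 5)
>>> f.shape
(5,)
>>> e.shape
(5,)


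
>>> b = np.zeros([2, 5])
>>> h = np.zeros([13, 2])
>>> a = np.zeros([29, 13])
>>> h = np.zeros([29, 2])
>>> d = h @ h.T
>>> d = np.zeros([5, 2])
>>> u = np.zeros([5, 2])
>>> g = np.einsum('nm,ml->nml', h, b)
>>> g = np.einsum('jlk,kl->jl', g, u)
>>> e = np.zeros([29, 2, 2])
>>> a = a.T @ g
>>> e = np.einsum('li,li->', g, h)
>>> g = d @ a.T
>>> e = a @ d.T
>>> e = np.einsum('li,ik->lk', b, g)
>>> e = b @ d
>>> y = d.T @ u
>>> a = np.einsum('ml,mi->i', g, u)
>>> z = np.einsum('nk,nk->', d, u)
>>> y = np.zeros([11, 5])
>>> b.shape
(2, 5)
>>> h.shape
(29, 2)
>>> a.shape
(2,)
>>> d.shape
(5, 2)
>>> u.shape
(5, 2)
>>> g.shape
(5, 13)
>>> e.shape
(2, 2)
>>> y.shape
(11, 5)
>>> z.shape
()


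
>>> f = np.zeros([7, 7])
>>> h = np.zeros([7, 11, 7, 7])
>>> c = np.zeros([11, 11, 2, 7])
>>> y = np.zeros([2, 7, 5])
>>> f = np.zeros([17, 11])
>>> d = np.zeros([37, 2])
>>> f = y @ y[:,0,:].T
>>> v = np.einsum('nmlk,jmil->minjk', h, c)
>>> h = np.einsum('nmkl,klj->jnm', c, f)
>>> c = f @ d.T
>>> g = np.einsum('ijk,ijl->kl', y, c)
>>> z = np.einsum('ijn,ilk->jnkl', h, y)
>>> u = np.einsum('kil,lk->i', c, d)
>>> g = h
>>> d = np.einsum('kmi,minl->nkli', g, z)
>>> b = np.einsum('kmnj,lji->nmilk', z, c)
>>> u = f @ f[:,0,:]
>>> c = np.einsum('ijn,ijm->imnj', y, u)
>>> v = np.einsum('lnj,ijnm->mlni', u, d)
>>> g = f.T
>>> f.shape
(2, 7, 2)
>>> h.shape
(2, 11, 11)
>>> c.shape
(2, 2, 5, 7)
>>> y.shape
(2, 7, 5)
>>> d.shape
(5, 2, 7, 11)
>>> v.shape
(11, 2, 7, 5)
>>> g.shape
(2, 7, 2)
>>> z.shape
(11, 11, 5, 7)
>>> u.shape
(2, 7, 2)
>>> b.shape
(5, 11, 37, 2, 11)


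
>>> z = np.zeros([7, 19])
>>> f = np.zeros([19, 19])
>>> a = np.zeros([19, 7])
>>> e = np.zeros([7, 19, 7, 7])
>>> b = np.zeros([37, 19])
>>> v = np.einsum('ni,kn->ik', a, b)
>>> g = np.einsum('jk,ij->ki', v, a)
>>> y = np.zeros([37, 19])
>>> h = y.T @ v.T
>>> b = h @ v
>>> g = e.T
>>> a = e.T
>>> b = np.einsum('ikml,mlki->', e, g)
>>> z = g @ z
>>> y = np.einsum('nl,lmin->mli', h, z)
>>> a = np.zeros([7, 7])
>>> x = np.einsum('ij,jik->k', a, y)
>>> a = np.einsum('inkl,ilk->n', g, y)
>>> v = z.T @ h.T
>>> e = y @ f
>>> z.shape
(7, 7, 19, 19)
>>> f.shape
(19, 19)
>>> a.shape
(7,)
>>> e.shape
(7, 7, 19)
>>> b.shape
()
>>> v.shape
(19, 19, 7, 19)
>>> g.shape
(7, 7, 19, 7)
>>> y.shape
(7, 7, 19)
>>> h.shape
(19, 7)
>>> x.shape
(19,)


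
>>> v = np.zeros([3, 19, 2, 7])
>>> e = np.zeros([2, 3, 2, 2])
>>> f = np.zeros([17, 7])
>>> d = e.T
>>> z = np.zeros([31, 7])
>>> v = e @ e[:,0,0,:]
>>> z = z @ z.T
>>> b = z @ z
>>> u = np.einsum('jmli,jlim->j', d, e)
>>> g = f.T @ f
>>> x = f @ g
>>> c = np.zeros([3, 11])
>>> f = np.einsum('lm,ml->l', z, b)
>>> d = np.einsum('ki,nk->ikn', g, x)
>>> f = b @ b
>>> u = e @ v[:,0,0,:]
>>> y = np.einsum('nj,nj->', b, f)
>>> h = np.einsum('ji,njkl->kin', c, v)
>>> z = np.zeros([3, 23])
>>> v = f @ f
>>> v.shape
(31, 31)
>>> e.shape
(2, 3, 2, 2)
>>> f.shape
(31, 31)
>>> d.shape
(7, 7, 17)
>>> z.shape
(3, 23)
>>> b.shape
(31, 31)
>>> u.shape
(2, 3, 2, 2)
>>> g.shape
(7, 7)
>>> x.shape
(17, 7)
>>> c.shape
(3, 11)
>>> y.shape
()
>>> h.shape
(2, 11, 2)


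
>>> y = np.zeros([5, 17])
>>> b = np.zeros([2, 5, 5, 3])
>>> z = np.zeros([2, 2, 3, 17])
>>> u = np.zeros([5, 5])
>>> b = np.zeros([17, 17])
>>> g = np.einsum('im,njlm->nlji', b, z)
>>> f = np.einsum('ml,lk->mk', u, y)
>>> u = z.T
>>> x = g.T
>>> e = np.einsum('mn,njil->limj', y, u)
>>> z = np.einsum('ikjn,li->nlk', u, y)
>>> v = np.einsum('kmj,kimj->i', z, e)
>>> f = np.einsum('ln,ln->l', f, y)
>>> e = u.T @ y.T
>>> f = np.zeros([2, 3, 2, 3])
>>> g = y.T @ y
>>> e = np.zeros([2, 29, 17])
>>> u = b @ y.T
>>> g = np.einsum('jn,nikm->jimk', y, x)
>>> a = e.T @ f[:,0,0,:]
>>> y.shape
(5, 17)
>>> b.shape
(17, 17)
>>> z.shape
(2, 5, 3)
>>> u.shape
(17, 5)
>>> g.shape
(5, 2, 2, 3)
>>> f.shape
(2, 3, 2, 3)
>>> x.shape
(17, 2, 3, 2)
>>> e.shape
(2, 29, 17)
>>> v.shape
(2,)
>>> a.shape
(17, 29, 3)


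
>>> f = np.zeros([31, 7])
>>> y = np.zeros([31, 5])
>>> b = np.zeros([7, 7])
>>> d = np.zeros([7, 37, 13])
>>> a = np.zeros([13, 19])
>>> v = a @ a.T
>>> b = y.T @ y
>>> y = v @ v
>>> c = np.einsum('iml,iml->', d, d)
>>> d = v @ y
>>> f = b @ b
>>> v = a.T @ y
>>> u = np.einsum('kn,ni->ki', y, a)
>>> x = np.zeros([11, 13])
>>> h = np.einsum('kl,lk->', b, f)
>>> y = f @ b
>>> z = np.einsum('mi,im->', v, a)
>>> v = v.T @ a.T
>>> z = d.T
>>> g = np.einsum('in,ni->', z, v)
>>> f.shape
(5, 5)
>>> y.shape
(5, 5)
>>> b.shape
(5, 5)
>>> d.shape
(13, 13)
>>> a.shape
(13, 19)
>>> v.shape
(13, 13)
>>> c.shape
()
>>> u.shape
(13, 19)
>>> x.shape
(11, 13)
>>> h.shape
()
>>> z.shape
(13, 13)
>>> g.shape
()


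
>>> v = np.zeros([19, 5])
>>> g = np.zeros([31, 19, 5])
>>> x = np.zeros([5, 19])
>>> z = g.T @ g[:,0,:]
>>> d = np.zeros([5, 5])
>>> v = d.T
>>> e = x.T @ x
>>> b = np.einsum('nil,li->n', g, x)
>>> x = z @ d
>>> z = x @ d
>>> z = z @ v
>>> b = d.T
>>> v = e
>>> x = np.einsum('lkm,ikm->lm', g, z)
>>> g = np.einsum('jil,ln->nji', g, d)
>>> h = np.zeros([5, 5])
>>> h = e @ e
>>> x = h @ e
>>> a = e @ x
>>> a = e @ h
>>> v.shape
(19, 19)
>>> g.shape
(5, 31, 19)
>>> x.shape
(19, 19)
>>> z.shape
(5, 19, 5)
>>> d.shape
(5, 5)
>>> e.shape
(19, 19)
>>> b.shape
(5, 5)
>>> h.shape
(19, 19)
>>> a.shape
(19, 19)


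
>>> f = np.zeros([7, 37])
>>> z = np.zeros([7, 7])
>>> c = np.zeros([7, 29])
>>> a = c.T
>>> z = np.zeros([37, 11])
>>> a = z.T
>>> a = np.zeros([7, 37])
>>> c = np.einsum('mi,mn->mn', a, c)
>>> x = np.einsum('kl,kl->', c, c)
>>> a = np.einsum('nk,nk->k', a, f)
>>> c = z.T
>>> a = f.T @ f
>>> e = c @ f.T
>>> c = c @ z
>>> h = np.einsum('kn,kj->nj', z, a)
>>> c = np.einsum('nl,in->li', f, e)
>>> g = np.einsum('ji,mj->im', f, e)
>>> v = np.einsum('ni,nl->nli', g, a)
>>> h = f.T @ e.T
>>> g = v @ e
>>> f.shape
(7, 37)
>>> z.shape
(37, 11)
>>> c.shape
(37, 11)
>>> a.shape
(37, 37)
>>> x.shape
()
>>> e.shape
(11, 7)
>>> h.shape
(37, 11)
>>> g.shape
(37, 37, 7)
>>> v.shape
(37, 37, 11)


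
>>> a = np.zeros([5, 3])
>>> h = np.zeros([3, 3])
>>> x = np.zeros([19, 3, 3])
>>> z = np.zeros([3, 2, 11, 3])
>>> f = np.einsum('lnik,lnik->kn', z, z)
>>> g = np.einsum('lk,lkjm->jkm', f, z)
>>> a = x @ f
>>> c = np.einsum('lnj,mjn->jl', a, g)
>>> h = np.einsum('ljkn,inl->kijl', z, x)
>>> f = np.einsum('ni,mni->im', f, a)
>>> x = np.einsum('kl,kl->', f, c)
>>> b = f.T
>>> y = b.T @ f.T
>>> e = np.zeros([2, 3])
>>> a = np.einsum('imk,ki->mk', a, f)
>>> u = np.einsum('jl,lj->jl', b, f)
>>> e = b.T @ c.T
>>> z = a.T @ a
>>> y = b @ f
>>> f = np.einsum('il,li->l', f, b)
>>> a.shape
(3, 2)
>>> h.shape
(11, 19, 2, 3)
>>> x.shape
()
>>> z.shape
(2, 2)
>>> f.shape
(19,)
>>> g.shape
(11, 2, 3)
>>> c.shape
(2, 19)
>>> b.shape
(19, 2)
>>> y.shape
(19, 19)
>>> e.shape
(2, 2)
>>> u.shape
(19, 2)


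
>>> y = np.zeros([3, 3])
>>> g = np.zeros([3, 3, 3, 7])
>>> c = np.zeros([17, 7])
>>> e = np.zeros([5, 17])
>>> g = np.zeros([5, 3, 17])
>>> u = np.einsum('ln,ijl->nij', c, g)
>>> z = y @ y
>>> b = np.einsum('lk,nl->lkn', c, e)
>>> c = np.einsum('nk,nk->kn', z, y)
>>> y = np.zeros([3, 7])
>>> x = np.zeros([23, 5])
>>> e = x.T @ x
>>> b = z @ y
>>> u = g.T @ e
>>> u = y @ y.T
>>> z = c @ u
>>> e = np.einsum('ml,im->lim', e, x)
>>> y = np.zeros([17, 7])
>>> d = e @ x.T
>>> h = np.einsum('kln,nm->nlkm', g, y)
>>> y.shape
(17, 7)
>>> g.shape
(5, 3, 17)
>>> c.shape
(3, 3)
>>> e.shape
(5, 23, 5)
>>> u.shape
(3, 3)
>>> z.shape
(3, 3)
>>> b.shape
(3, 7)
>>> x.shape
(23, 5)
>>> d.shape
(5, 23, 23)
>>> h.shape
(17, 3, 5, 7)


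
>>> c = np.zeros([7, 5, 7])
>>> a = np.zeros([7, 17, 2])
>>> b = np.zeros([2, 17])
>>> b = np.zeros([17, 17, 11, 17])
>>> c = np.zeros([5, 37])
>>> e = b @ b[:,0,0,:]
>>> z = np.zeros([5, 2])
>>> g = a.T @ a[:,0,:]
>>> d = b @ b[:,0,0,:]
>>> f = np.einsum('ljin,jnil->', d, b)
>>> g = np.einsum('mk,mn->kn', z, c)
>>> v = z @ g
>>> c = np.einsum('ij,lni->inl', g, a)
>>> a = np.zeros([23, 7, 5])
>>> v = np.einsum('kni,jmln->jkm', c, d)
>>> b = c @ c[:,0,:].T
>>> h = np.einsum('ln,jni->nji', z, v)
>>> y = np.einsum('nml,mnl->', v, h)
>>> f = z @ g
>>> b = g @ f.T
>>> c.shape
(2, 17, 7)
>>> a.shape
(23, 7, 5)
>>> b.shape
(2, 5)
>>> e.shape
(17, 17, 11, 17)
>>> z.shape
(5, 2)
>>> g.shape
(2, 37)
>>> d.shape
(17, 17, 11, 17)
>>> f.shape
(5, 37)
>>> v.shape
(17, 2, 17)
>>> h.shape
(2, 17, 17)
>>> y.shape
()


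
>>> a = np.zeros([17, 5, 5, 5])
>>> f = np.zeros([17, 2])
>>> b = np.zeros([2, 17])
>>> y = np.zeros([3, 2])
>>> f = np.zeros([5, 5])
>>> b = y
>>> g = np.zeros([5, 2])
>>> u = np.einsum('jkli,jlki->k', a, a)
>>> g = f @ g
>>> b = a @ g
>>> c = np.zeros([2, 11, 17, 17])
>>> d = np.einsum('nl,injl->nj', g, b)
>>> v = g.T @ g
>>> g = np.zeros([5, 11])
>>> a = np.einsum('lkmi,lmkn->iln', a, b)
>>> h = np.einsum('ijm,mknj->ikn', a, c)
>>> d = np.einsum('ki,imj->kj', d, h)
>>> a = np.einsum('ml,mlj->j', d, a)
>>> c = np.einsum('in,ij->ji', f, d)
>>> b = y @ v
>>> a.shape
(2,)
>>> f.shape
(5, 5)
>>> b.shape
(3, 2)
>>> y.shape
(3, 2)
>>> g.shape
(5, 11)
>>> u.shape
(5,)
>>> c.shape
(17, 5)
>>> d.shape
(5, 17)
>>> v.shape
(2, 2)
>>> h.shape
(5, 11, 17)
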